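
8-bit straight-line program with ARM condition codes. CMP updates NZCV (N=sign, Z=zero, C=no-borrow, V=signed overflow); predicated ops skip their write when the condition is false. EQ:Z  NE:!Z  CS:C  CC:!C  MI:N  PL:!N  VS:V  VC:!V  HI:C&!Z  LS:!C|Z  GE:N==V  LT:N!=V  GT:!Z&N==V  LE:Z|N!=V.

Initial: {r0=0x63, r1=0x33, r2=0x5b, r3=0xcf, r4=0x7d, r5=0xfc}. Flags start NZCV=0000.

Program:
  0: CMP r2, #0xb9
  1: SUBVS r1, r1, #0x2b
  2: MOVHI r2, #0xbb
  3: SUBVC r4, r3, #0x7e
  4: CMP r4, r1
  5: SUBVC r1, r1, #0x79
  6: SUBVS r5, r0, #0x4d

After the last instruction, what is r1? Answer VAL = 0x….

[0] flags=1001 → (cmp)
[1] flags=1001 VS?T → r1=0x08
[2] flags=1001 HI?F → skip
[3] flags=1001 VC?F → skip
[4] flags=0010 → (cmp)
[5] flags=0010 VC?T → r1=0x8f
[6] flags=0010 VS?F → skip

VAL = 0x8f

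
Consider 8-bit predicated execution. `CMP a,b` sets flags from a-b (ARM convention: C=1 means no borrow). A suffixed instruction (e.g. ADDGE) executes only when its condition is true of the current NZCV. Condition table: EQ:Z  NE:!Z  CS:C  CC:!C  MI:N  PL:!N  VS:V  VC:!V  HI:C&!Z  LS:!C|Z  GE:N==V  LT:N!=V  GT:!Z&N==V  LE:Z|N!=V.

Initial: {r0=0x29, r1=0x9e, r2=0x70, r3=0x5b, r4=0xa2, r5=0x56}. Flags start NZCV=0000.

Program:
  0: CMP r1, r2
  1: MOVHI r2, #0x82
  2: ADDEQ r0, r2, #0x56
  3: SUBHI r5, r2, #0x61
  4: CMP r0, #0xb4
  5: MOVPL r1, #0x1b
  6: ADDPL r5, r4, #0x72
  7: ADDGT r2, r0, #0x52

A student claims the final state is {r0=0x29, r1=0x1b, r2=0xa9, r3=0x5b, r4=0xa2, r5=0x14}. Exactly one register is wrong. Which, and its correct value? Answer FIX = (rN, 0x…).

[0] flags=0011 → (cmp)
[1] flags=0011 HI?T → r2=0x82
[2] flags=0011 EQ?F → skip
[3] flags=0011 HI?T → r5=0x21
[4] flags=0000 → (cmp)
[5] flags=0000 PL?T → r1=0x1b
[6] flags=0000 PL?T → r5=0x14
[7] flags=0000 GT?T → r2=0x7b

FIX = (r2, 0x7b)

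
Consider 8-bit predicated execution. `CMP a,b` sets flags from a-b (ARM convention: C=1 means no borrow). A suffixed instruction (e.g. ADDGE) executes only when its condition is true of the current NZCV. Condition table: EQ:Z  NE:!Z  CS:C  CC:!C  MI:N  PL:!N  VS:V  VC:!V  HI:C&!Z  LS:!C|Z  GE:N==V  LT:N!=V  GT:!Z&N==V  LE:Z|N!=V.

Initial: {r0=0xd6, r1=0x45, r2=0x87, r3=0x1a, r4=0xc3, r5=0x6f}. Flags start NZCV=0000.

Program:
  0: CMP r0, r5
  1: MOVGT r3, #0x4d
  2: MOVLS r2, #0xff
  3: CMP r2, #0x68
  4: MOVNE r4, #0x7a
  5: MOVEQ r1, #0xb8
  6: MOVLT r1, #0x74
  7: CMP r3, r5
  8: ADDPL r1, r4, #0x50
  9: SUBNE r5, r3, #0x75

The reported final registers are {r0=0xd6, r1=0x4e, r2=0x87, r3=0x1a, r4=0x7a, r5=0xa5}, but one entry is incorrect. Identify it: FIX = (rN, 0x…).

0: ✓ CMP  NZCV=0011
1: · MOVGT
2: · MOVLS
3: ✓ CMP  NZCV=0011
4: ✓ MOVNE  r4←0x7a
5: · MOVEQ
6: ✓ MOVLT  r1←0x74
7: ✓ CMP  NZCV=1000
8: · ADDPL
9: ✓ SUBNE  r5←0xa5

FIX = (r1, 0x74)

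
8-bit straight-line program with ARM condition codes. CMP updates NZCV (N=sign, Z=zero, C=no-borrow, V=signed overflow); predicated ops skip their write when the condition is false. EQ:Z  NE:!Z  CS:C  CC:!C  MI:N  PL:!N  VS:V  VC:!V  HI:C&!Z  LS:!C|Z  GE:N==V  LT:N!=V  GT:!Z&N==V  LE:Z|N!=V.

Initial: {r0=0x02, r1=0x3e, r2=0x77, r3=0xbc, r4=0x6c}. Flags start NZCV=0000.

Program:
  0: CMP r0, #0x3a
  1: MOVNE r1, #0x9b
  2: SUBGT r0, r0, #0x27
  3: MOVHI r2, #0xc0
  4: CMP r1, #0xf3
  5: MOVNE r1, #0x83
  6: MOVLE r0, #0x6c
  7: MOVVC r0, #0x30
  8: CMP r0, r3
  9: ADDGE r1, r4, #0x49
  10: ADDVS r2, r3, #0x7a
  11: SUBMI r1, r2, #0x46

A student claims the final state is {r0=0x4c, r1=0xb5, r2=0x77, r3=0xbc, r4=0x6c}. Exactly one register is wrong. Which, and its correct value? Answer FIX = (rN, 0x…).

FIX = (r0, 0x30)

0: ✓ CMP  NZCV=1000
1: ✓ MOVNE  r1←0x9b
2: · SUBGT
3: · MOVHI
4: ✓ CMP  NZCV=1000
5: ✓ MOVNE  r1←0x83
6: ✓ MOVLE  r0←0x6c
7: ✓ MOVVC  r0←0x30
8: ✓ CMP  NZCV=0000
9: ✓ ADDGE  r1←0xb5
10: · ADDVS
11: · SUBMI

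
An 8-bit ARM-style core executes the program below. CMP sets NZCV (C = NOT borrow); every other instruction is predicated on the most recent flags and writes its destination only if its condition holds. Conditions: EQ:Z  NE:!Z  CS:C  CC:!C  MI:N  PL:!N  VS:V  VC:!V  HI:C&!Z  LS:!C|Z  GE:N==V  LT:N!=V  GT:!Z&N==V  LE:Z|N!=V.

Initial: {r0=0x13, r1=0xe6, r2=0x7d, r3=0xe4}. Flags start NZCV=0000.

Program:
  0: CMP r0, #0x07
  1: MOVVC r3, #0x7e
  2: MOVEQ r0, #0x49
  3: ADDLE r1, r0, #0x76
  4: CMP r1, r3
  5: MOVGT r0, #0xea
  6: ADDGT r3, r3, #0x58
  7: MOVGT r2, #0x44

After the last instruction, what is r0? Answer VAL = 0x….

VAL = 0x13

0: ✓ CMP  NZCV=0010
1: ✓ MOVVC  r3←0x7e
2: · MOVEQ
3: · ADDLE
4: ✓ CMP  NZCV=0011
5: · MOVGT
6: · ADDGT
7: · MOVGT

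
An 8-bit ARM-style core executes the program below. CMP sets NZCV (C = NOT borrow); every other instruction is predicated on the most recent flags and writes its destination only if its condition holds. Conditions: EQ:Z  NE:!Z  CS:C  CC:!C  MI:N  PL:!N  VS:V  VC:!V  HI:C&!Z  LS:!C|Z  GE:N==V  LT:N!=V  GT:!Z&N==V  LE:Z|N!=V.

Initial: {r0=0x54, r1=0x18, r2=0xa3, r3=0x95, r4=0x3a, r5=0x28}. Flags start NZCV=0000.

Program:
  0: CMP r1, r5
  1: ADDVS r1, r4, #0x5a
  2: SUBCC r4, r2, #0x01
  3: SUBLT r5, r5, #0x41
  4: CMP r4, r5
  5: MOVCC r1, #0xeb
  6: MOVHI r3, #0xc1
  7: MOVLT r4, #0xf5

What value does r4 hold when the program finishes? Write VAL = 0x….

0: ✓ CMP  NZCV=1000
1: · ADDVS
2: ✓ SUBCC  r4←0xa2
3: ✓ SUBLT  r5←0xe7
4: ✓ CMP  NZCV=1000
5: ✓ MOVCC  r1←0xeb
6: · MOVHI
7: ✓ MOVLT  r4←0xf5

VAL = 0xf5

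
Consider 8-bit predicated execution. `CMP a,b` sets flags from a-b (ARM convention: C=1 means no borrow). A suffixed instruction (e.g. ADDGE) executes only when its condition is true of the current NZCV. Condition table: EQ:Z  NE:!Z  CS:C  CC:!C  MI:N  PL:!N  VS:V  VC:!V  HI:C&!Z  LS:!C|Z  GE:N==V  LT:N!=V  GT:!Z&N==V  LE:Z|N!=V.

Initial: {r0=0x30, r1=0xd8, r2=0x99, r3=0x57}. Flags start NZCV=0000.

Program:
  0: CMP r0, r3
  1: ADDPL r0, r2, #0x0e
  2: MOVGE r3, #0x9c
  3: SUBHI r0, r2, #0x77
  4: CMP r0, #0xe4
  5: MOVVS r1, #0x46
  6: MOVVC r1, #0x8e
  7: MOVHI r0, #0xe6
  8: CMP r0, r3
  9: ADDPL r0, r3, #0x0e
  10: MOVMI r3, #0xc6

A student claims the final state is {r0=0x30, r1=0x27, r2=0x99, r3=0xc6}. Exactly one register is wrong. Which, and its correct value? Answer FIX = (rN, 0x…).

0: ✓ CMP  NZCV=1000
1: · ADDPL
2: · MOVGE
3: · SUBHI
4: ✓ CMP  NZCV=0000
5: · MOVVS
6: ✓ MOVVC  r1←0x8e
7: · MOVHI
8: ✓ CMP  NZCV=1000
9: · ADDPL
10: ✓ MOVMI  r3←0xc6

FIX = (r1, 0x8e)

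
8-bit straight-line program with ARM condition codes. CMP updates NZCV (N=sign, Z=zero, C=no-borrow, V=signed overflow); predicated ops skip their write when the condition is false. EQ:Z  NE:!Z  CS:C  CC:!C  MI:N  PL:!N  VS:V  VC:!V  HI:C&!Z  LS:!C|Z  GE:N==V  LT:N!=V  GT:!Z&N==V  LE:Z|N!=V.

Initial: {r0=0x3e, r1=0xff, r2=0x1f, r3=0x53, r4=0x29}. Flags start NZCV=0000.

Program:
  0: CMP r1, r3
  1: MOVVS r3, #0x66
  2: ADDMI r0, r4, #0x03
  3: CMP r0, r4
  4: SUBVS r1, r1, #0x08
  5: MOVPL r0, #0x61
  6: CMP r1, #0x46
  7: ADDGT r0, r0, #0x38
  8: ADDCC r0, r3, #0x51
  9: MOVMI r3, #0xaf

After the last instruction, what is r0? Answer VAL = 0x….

VAL = 0x61

0: ✓ CMP  NZCV=1010
1: · MOVVS
2: ✓ ADDMI  r0←0x2c
3: ✓ CMP  NZCV=0010
4: · SUBVS
5: ✓ MOVPL  r0←0x61
6: ✓ CMP  NZCV=1010
7: · ADDGT
8: · ADDCC
9: ✓ MOVMI  r3←0xaf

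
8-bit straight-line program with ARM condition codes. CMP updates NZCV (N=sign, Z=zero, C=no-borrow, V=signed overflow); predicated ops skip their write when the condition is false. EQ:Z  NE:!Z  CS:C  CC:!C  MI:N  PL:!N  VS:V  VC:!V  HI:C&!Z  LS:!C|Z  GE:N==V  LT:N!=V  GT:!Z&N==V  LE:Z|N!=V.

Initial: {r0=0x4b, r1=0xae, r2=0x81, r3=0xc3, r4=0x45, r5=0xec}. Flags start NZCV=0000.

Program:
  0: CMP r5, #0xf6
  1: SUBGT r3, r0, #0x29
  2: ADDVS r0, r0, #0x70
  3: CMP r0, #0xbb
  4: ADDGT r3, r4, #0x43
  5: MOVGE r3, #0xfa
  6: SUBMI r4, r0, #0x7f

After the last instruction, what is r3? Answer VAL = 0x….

0: ✓ CMP  NZCV=1000
1: · SUBGT
2: · ADDVS
3: ✓ CMP  NZCV=1001
4: ✓ ADDGT  r3←0x88
5: ✓ MOVGE  r3←0xfa
6: ✓ SUBMI  r4←0xcc

VAL = 0xfa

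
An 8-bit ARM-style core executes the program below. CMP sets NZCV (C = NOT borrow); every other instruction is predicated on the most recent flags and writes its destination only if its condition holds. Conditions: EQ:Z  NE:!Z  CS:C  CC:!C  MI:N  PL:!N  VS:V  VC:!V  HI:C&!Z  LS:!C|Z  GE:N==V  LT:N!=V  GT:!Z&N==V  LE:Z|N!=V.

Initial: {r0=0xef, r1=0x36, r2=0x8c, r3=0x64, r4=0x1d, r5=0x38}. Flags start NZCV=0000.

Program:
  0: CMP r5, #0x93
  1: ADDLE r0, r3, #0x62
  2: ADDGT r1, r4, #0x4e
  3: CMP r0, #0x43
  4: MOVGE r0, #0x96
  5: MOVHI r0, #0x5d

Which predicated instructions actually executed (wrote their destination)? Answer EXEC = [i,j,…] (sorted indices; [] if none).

[0] flags=1001 → (cmp)
[1] flags=1001 LE?F → skip
[2] flags=1001 GT?T → r1=0x6b
[3] flags=1010 → (cmp)
[4] flags=1010 GE?F → skip
[5] flags=1010 HI?T → r0=0x5d

EXEC = [2,5]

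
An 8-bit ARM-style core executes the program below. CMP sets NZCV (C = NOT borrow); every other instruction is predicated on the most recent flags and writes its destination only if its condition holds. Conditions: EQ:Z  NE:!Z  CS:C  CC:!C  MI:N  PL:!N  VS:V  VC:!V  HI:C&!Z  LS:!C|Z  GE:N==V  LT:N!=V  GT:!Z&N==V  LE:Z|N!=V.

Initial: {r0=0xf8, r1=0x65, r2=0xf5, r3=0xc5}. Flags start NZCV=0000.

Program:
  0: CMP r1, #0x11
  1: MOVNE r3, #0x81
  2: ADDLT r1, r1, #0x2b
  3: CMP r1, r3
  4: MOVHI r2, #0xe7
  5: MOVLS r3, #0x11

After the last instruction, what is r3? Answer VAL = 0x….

0: ✓ CMP  NZCV=0010
1: ✓ MOVNE  r3←0x81
2: · ADDLT
3: ✓ CMP  NZCV=1001
4: · MOVHI
5: ✓ MOVLS  r3←0x11

VAL = 0x11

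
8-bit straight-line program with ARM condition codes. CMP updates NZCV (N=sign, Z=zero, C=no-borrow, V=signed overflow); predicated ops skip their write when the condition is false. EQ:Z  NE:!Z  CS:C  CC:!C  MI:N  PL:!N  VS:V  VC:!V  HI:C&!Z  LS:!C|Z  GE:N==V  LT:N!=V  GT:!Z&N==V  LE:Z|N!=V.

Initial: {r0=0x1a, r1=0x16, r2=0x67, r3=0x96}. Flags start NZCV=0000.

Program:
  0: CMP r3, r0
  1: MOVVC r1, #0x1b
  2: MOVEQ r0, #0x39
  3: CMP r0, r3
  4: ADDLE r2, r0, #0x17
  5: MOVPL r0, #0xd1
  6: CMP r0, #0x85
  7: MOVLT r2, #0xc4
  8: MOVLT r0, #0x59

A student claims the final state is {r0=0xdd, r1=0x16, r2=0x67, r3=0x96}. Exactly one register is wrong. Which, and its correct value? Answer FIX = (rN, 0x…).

FIX = (r0, 0x1a)

0: ✓ CMP  NZCV=0011
1: · MOVVC
2: · MOVEQ
3: ✓ CMP  NZCV=1001
4: · ADDLE
5: · MOVPL
6: ✓ CMP  NZCV=1001
7: · MOVLT
8: · MOVLT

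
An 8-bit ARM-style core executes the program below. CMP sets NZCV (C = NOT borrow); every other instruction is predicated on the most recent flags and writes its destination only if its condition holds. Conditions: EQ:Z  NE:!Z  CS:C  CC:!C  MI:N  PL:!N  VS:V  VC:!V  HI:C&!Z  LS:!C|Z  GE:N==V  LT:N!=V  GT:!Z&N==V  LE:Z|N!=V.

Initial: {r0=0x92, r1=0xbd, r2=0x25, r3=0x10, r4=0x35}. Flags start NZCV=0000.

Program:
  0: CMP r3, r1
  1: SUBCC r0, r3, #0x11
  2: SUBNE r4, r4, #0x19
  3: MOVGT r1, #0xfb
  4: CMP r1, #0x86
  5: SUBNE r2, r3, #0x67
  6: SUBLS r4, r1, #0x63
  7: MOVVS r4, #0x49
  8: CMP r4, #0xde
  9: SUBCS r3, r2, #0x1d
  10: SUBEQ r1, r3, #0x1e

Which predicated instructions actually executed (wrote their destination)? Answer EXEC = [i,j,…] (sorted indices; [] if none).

[0] flags=0000 → (cmp)
[1] flags=0000 CC?T → r0=0xff
[2] flags=0000 NE?T → r4=0x1c
[3] flags=0000 GT?T → r1=0xfb
[4] flags=0010 → (cmp)
[5] flags=0010 NE?T → r2=0xa9
[6] flags=0010 LS?F → skip
[7] flags=0010 VS?F → skip
[8] flags=0000 → (cmp)
[9] flags=0000 CS?F → skip
[10] flags=0000 EQ?F → skip

EXEC = [1,2,3,5]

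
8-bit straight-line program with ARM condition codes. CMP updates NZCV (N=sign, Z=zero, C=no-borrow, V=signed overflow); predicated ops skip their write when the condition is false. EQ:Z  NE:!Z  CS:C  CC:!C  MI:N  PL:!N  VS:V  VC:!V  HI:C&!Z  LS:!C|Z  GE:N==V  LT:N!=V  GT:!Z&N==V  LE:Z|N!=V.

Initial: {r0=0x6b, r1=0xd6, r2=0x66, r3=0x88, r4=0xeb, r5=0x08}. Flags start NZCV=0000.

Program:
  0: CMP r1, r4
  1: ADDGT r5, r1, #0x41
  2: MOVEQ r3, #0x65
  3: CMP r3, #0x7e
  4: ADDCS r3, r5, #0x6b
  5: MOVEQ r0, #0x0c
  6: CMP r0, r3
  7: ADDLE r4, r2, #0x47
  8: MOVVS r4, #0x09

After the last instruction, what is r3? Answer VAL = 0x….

0: ✓ CMP  NZCV=1000
1: · ADDGT
2: · MOVEQ
3: ✓ CMP  NZCV=0011
4: ✓ ADDCS  r3←0x73
5: · MOVEQ
6: ✓ CMP  NZCV=1000
7: ✓ ADDLE  r4←0xad
8: · MOVVS

VAL = 0x73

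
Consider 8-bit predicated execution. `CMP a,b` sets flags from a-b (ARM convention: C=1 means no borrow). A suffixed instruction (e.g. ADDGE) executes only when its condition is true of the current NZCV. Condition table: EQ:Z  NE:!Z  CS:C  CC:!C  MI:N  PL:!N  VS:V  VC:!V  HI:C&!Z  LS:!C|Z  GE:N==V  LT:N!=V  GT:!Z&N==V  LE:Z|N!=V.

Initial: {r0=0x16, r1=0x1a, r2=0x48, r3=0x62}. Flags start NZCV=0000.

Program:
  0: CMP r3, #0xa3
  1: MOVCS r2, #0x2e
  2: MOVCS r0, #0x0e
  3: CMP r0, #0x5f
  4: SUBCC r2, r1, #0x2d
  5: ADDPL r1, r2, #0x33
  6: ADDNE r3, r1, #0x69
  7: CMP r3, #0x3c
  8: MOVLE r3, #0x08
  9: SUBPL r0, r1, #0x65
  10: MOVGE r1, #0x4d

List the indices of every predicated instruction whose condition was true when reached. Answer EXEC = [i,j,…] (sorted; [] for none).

EXEC = [4,6,8,9]

[0] flags=1001 → (cmp)
[1] flags=1001 CS?F → skip
[2] flags=1001 CS?F → skip
[3] flags=1000 → (cmp)
[4] flags=1000 CC?T → r2=0xed
[5] flags=1000 PL?F → skip
[6] flags=1000 NE?T → r3=0x83
[7] flags=0011 → (cmp)
[8] flags=0011 LE?T → r3=0x08
[9] flags=0011 PL?T → r0=0xb5
[10] flags=0011 GE?F → skip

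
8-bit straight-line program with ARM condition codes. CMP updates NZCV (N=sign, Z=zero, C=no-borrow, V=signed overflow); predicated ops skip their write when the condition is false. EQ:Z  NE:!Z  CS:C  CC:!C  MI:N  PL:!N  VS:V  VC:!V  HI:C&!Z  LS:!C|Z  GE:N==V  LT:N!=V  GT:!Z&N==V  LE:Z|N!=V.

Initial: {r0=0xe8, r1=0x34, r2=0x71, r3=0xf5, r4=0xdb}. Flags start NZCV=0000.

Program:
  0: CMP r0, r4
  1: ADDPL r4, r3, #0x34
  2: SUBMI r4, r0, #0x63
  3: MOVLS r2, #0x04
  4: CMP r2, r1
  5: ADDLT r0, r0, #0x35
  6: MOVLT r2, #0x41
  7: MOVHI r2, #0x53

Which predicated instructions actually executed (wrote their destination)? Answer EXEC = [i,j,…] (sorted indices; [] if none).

[0] flags=0010 → (cmp)
[1] flags=0010 PL?T → r4=0x29
[2] flags=0010 MI?F → skip
[3] flags=0010 LS?F → skip
[4] flags=0010 → (cmp)
[5] flags=0010 LT?F → skip
[6] flags=0010 LT?F → skip
[7] flags=0010 HI?T → r2=0x53

EXEC = [1,7]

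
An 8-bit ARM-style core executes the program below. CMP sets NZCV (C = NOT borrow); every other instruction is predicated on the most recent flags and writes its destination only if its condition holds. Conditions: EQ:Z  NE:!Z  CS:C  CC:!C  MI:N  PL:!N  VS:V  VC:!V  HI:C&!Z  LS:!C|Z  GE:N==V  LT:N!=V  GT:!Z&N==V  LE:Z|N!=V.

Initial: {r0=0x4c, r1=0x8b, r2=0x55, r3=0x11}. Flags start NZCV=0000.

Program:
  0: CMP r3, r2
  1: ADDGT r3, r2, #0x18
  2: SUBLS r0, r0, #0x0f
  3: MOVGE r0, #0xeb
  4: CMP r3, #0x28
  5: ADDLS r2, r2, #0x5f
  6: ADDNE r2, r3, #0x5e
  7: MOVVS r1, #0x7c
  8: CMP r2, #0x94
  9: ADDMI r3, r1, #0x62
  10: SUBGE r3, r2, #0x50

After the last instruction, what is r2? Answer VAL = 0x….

VAL = 0x6f

0: ✓ CMP  NZCV=1000
1: · ADDGT
2: ✓ SUBLS  r0←0x3d
3: · MOVGE
4: ✓ CMP  NZCV=1000
5: ✓ ADDLS  r2←0xb4
6: ✓ ADDNE  r2←0x6f
7: · MOVVS
8: ✓ CMP  NZCV=1001
9: ✓ ADDMI  r3←0xed
10: ✓ SUBGE  r3←0x1f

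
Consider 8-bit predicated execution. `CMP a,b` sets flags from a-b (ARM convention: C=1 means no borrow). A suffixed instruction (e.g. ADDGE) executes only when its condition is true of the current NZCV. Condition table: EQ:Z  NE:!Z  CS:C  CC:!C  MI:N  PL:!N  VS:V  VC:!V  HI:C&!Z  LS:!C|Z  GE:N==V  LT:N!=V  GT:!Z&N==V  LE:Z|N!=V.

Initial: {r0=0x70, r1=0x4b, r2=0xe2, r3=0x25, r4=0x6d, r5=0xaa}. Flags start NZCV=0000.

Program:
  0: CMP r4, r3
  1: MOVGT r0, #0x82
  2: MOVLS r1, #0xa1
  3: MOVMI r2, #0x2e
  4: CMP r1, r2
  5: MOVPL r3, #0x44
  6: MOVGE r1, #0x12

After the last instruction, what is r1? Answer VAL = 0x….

[0] flags=0010 → (cmp)
[1] flags=0010 GT?T → r0=0x82
[2] flags=0010 LS?F → skip
[3] flags=0010 MI?F → skip
[4] flags=0000 → (cmp)
[5] flags=0000 PL?T → r3=0x44
[6] flags=0000 GE?T → r1=0x12

VAL = 0x12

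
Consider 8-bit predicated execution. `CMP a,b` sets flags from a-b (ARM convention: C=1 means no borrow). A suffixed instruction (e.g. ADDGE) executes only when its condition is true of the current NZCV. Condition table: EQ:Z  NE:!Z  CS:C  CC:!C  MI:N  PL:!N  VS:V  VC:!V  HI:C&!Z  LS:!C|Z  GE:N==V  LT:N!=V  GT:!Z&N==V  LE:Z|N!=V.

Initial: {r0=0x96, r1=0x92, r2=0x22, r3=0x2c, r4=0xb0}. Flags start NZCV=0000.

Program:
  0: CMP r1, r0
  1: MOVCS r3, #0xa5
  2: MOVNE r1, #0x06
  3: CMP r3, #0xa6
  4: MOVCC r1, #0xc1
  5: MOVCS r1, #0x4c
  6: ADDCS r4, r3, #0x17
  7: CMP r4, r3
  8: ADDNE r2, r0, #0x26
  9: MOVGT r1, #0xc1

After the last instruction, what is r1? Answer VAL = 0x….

[0] flags=1000 → (cmp)
[1] flags=1000 CS?F → skip
[2] flags=1000 NE?T → r1=0x06
[3] flags=1001 → (cmp)
[4] flags=1001 CC?T → r1=0xc1
[5] flags=1001 CS?F → skip
[6] flags=1001 CS?F → skip
[7] flags=1010 → (cmp)
[8] flags=1010 NE?T → r2=0xbc
[9] flags=1010 GT?F → skip

VAL = 0xc1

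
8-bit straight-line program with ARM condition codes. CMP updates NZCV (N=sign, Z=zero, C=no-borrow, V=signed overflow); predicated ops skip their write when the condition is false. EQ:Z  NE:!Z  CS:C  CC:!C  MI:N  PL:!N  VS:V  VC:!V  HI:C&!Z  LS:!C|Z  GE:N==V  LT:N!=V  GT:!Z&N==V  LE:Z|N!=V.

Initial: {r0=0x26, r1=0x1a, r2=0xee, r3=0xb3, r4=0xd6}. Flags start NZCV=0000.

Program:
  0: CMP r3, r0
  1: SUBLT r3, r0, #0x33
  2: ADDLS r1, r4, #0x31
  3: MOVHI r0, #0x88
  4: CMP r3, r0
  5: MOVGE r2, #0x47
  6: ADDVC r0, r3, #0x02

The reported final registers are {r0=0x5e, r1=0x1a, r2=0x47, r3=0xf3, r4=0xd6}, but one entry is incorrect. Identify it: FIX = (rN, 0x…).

FIX = (r0, 0xf5)

[0] flags=1010 → (cmp)
[1] flags=1010 LT?T → r3=0xf3
[2] flags=1010 LS?F → skip
[3] flags=1010 HI?T → r0=0x88
[4] flags=0010 → (cmp)
[5] flags=0010 GE?T → r2=0x47
[6] flags=0010 VC?T → r0=0xf5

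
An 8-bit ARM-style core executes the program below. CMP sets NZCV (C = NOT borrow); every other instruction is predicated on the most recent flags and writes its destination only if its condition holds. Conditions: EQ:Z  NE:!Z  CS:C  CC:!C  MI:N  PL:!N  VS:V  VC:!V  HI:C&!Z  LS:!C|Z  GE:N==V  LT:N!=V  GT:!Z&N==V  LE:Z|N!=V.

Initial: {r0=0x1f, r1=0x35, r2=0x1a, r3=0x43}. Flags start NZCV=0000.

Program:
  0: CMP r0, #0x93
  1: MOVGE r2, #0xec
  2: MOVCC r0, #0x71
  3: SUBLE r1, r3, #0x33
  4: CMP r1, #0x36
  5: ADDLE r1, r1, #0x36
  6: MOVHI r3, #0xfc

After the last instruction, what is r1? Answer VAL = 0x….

VAL = 0x6b

0: ✓ CMP  NZCV=1001
1: ✓ MOVGE  r2←0xec
2: ✓ MOVCC  r0←0x71
3: · SUBLE
4: ✓ CMP  NZCV=1000
5: ✓ ADDLE  r1←0x6b
6: · MOVHI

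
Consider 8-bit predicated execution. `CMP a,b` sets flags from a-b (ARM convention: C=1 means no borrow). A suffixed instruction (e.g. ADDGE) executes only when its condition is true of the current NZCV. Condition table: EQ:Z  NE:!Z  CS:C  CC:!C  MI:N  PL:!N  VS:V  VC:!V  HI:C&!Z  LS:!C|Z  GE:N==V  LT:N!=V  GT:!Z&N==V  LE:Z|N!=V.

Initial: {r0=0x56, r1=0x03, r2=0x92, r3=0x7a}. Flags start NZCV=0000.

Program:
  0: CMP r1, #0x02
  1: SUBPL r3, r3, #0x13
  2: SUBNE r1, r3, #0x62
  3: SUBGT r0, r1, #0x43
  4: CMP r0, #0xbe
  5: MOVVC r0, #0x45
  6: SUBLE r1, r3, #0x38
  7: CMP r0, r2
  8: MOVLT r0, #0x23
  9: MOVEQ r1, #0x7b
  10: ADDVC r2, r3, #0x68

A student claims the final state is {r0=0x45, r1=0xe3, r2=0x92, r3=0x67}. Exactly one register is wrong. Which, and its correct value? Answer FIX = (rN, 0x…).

[0] flags=0010 → (cmp)
[1] flags=0010 PL?T → r3=0x67
[2] flags=0010 NE?T → r1=0x05
[3] flags=0010 GT?T → r0=0xc2
[4] flags=0010 → (cmp)
[5] flags=0010 VC?T → r0=0x45
[6] flags=0010 LE?F → skip
[7] flags=1001 → (cmp)
[8] flags=1001 LT?F → skip
[9] flags=1001 EQ?F → skip
[10] flags=1001 VC?F → skip

FIX = (r1, 0x05)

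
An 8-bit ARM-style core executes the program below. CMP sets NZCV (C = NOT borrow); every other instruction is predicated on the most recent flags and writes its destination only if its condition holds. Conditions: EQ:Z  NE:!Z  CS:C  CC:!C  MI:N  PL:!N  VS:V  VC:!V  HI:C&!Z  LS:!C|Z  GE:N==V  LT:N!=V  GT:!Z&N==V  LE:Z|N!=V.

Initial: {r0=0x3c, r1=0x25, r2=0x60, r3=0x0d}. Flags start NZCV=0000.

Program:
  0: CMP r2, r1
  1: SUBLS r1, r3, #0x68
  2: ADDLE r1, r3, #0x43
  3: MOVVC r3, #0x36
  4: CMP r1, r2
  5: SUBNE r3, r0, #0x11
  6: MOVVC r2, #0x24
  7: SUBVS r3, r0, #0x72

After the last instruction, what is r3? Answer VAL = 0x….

VAL = 0x2b

[0] flags=0010 → (cmp)
[1] flags=0010 LS?F → skip
[2] flags=0010 LE?F → skip
[3] flags=0010 VC?T → r3=0x36
[4] flags=1000 → (cmp)
[5] flags=1000 NE?T → r3=0x2b
[6] flags=1000 VC?T → r2=0x24
[7] flags=1000 VS?F → skip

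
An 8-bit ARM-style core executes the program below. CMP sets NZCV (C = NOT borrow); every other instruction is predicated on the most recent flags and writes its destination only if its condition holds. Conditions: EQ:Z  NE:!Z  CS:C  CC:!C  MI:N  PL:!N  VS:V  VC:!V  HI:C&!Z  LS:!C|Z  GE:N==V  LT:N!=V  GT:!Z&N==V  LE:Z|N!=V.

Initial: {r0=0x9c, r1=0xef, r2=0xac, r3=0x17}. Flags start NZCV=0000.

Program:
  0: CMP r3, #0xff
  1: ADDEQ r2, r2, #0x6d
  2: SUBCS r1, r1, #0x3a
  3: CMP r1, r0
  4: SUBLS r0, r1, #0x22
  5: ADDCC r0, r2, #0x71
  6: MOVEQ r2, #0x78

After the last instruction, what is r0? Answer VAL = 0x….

0: ✓ CMP  NZCV=0000
1: · ADDEQ
2: · SUBCS
3: ✓ CMP  NZCV=0010
4: · SUBLS
5: · ADDCC
6: · MOVEQ

VAL = 0x9c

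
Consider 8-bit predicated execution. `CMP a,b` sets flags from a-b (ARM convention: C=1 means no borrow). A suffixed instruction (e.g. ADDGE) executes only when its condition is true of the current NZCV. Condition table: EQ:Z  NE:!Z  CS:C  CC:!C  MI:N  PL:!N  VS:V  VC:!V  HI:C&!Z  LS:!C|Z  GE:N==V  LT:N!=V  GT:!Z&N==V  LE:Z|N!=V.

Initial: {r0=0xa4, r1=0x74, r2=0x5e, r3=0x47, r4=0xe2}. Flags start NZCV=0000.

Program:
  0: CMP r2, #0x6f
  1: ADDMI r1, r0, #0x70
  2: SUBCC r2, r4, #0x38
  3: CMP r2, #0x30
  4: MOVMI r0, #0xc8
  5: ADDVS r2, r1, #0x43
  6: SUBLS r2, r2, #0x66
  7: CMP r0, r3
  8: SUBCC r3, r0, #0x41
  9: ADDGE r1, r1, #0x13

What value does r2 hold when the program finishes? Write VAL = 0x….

VAL = 0x57

[0] flags=1000 → (cmp)
[1] flags=1000 MI?T → r1=0x14
[2] flags=1000 CC?T → r2=0xaa
[3] flags=0011 → (cmp)
[4] flags=0011 MI?F → skip
[5] flags=0011 VS?T → r2=0x57
[6] flags=0011 LS?F → skip
[7] flags=0011 → (cmp)
[8] flags=0011 CC?F → skip
[9] flags=0011 GE?F → skip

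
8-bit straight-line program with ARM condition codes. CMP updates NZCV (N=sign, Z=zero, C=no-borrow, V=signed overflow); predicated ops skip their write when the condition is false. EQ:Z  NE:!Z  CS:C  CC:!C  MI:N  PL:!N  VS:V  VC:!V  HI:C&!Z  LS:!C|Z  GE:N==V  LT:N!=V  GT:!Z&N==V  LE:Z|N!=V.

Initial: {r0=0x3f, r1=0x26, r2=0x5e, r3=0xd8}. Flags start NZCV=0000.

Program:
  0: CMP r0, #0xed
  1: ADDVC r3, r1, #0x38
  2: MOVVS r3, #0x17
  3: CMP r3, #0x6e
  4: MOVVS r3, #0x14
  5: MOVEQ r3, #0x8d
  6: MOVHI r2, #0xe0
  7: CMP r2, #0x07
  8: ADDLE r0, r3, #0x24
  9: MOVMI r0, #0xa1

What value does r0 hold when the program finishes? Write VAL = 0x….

0: ✓ CMP  NZCV=0000
1: ✓ ADDVC  r3←0x5e
2: · MOVVS
3: ✓ CMP  NZCV=1000
4: · MOVVS
5: · MOVEQ
6: · MOVHI
7: ✓ CMP  NZCV=0010
8: · ADDLE
9: · MOVMI

VAL = 0x3f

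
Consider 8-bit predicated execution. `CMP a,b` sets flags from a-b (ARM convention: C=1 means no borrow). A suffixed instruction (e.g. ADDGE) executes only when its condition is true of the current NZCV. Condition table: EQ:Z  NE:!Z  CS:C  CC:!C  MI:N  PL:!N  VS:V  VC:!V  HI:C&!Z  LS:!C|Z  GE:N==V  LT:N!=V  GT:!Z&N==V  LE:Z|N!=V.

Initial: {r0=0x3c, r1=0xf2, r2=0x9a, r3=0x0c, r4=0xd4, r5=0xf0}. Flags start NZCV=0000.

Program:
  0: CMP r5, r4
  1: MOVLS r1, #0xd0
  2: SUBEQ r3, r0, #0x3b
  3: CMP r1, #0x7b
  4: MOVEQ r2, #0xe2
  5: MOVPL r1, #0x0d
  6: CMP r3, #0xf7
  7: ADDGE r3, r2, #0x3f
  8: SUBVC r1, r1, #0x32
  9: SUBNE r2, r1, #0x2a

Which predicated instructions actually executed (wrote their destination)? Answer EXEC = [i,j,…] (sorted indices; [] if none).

EXEC = [5,7,8,9]

0: ✓ CMP  NZCV=0010
1: · MOVLS
2: · SUBEQ
3: ✓ CMP  NZCV=0011
4: · MOVEQ
5: ✓ MOVPL  r1←0x0d
6: ✓ CMP  NZCV=0000
7: ✓ ADDGE  r3←0xd9
8: ✓ SUBVC  r1←0xdb
9: ✓ SUBNE  r2←0xb1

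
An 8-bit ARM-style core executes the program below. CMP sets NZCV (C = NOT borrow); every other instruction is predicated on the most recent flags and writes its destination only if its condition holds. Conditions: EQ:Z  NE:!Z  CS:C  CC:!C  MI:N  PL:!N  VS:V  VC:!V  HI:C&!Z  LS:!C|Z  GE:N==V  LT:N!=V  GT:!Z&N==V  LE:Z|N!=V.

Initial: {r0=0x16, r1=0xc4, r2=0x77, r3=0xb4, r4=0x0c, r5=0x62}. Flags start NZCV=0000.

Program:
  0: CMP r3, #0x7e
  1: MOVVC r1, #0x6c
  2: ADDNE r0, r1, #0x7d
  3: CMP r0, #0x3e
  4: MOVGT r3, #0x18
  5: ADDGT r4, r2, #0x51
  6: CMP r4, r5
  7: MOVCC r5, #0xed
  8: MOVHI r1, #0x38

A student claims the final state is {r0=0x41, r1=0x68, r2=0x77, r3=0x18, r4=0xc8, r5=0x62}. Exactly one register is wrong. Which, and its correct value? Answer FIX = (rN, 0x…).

FIX = (r1, 0x38)

0: ✓ CMP  NZCV=0011
1: · MOVVC
2: ✓ ADDNE  r0←0x41
3: ✓ CMP  NZCV=0010
4: ✓ MOVGT  r3←0x18
5: ✓ ADDGT  r4←0xc8
6: ✓ CMP  NZCV=0011
7: · MOVCC
8: ✓ MOVHI  r1←0x38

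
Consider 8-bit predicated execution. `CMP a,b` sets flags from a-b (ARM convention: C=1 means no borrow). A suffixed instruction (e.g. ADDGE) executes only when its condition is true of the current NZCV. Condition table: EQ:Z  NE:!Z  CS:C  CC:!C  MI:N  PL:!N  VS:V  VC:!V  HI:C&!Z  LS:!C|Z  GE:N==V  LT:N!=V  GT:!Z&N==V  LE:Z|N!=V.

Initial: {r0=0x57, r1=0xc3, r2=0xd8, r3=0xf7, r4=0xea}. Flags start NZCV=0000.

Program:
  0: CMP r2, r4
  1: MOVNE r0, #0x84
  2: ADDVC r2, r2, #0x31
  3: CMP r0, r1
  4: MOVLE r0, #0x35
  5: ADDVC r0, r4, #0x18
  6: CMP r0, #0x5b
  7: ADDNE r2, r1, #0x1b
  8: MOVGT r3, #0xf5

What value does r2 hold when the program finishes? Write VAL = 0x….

0: ✓ CMP  NZCV=1000
1: ✓ MOVNE  r0←0x84
2: ✓ ADDVC  r2←0x09
3: ✓ CMP  NZCV=1000
4: ✓ MOVLE  r0←0x35
5: ✓ ADDVC  r0←0x02
6: ✓ CMP  NZCV=1000
7: ✓ ADDNE  r2←0xde
8: · MOVGT

VAL = 0xde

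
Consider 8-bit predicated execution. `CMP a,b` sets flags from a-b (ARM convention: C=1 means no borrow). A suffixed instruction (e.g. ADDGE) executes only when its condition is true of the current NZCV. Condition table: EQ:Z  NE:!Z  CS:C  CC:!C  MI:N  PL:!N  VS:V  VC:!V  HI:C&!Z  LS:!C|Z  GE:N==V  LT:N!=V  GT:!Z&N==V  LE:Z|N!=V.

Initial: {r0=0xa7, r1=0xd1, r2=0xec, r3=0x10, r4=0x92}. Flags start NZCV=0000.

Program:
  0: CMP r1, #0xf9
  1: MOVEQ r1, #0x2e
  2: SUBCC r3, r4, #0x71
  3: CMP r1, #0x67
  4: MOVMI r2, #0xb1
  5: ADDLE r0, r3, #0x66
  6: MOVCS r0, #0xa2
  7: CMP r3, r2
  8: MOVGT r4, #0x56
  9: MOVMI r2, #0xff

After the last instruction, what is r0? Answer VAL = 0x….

[0] flags=1000 → (cmp)
[1] flags=1000 EQ?F → skip
[2] flags=1000 CC?T → r3=0x21
[3] flags=0011 → (cmp)
[4] flags=0011 MI?F → skip
[5] flags=0011 LE?T → r0=0x87
[6] flags=0011 CS?T → r0=0xa2
[7] flags=0000 → (cmp)
[8] flags=0000 GT?T → r4=0x56
[9] flags=0000 MI?F → skip

VAL = 0xa2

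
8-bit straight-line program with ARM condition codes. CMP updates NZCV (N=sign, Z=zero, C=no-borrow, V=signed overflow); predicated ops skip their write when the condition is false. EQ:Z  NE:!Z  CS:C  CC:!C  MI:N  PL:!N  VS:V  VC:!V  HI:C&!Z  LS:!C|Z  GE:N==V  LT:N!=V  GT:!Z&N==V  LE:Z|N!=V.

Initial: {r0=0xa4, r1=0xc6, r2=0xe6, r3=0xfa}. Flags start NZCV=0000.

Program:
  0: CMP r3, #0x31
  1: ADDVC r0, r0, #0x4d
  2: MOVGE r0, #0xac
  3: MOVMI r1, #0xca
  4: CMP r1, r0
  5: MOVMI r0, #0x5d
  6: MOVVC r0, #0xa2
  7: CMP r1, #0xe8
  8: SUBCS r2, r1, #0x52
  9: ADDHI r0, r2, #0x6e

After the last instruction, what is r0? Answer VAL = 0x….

0: ✓ CMP  NZCV=1010
1: ✓ ADDVC  r0←0xf1
2: · MOVGE
3: ✓ MOVMI  r1←0xca
4: ✓ CMP  NZCV=1000
5: ✓ MOVMI  r0←0x5d
6: ✓ MOVVC  r0←0xa2
7: ✓ CMP  NZCV=1000
8: · SUBCS
9: · ADDHI

VAL = 0xa2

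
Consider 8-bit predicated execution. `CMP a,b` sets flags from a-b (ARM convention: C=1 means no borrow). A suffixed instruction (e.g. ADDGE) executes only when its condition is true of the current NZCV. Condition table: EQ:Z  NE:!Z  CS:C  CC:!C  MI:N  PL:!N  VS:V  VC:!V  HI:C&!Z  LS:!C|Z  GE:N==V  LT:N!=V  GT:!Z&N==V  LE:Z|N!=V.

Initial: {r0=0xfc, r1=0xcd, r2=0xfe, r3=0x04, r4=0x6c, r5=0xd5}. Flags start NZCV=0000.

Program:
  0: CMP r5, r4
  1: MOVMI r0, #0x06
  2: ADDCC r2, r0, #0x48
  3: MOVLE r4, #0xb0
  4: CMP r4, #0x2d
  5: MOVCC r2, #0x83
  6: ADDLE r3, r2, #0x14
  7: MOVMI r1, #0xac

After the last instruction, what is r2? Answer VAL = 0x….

VAL = 0xfe

[0] flags=0011 → (cmp)
[1] flags=0011 MI?F → skip
[2] flags=0011 CC?F → skip
[3] flags=0011 LE?T → r4=0xb0
[4] flags=1010 → (cmp)
[5] flags=1010 CC?F → skip
[6] flags=1010 LE?T → r3=0x12
[7] flags=1010 MI?T → r1=0xac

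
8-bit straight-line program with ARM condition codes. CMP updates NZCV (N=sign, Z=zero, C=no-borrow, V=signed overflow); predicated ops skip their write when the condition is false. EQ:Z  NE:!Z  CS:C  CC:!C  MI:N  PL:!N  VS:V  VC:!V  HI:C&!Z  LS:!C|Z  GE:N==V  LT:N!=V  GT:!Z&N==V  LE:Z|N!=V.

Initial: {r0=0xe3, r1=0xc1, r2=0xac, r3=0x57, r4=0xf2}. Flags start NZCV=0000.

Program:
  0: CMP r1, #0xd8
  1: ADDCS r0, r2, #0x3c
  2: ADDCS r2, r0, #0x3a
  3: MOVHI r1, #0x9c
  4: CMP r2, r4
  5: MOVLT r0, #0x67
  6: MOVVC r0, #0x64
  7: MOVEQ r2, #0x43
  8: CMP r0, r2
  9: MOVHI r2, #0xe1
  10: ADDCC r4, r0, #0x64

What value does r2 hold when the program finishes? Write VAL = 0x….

VAL = 0xac

0: ✓ CMP  NZCV=1000
1: · ADDCS
2: · ADDCS
3: · MOVHI
4: ✓ CMP  NZCV=1000
5: ✓ MOVLT  r0←0x67
6: ✓ MOVVC  r0←0x64
7: · MOVEQ
8: ✓ CMP  NZCV=1001
9: · MOVHI
10: ✓ ADDCC  r4←0xc8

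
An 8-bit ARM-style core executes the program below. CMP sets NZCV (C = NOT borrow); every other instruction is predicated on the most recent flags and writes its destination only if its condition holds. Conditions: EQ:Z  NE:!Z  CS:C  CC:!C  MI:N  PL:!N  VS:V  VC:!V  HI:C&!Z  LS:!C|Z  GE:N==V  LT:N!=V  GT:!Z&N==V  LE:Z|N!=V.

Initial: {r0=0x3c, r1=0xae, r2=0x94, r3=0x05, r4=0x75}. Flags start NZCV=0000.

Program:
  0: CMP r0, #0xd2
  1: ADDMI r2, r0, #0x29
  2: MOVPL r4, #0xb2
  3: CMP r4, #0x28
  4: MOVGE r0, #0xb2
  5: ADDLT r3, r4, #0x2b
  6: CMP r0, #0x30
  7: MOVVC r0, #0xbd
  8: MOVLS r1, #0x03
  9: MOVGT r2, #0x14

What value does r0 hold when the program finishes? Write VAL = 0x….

0: ✓ CMP  NZCV=0000
1: · ADDMI
2: ✓ MOVPL  r4←0xb2
3: ✓ CMP  NZCV=1010
4: · MOVGE
5: ✓ ADDLT  r3←0xdd
6: ✓ CMP  NZCV=0010
7: ✓ MOVVC  r0←0xbd
8: · MOVLS
9: ✓ MOVGT  r2←0x14

VAL = 0xbd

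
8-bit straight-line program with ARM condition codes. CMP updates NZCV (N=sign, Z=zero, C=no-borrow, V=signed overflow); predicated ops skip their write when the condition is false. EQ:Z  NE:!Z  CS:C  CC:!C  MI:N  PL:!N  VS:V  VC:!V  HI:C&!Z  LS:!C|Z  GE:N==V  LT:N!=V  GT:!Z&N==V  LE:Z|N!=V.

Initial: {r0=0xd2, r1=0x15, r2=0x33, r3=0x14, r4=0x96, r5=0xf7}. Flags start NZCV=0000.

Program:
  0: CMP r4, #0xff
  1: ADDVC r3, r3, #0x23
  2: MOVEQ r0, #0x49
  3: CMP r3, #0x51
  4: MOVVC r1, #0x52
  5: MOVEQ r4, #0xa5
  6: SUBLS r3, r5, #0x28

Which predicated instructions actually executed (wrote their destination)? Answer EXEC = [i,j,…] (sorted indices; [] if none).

[0] flags=1000 → (cmp)
[1] flags=1000 VC?T → r3=0x37
[2] flags=1000 EQ?F → skip
[3] flags=1000 → (cmp)
[4] flags=1000 VC?T → r1=0x52
[5] flags=1000 EQ?F → skip
[6] flags=1000 LS?T → r3=0xcf

EXEC = [1,4,6]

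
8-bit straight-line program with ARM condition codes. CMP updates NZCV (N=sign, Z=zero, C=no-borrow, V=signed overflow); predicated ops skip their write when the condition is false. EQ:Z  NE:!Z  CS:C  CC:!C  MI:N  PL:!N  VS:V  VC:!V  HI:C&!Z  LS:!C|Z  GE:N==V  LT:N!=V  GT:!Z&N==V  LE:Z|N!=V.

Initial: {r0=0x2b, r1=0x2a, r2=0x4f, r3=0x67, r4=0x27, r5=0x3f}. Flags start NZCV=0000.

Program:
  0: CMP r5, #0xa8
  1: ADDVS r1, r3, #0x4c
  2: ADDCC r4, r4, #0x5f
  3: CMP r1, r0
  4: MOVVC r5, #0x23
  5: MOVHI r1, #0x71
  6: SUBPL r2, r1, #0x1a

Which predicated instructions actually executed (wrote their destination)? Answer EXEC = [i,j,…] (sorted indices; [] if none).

0: ✓ CMP  NZCV=1001
1: ✓ ADDVS  r1←0xb3
2: ✓ ADDCC  r4←0x86
3: ✓ CMP  NZCV=1010
4: ✓ MOVVC  r5←0x23
5: ✓ MOVHI  r1←0x71
6: · SUBPL

EXEC = [1,2,4,5]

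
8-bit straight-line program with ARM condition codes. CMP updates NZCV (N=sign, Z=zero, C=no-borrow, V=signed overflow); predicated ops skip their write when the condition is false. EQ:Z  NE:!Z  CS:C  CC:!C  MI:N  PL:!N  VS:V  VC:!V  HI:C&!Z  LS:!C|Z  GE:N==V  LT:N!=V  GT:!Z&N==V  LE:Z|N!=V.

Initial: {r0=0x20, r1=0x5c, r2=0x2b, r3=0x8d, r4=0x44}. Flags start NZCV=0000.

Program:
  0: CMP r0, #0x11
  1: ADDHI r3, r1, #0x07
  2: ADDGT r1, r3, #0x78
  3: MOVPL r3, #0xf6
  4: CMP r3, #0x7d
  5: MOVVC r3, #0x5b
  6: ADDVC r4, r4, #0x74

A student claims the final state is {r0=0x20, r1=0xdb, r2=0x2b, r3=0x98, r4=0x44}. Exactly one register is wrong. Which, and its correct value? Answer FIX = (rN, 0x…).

[0] flags=0010 → (cmp)
[1] flags=0010 HI?T → r3=0x63
[2] flags=0010 GT?T → r1=0xdb
[3] flags=0010 PL?T → r3=0xf6
[4] flags=0011 → (cmp)
[5] flags=0011 VC?F → skip
[6] flags=0011 VC?F → skip

FIX = (r3, 0xf6)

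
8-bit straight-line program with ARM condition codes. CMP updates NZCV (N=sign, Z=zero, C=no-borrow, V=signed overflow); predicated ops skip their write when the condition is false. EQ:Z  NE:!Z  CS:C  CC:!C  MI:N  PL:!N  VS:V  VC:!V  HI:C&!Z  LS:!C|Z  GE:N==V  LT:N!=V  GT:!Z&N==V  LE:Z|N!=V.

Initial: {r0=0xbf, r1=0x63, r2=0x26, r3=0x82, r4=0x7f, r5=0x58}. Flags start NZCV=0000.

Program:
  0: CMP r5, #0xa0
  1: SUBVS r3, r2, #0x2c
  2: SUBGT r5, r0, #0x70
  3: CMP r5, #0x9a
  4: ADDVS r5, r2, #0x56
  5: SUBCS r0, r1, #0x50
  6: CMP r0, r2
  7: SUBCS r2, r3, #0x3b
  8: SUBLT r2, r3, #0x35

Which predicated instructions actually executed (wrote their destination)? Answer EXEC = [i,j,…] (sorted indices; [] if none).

EXEC = [1,2,4,7,8]

0: ✓ CMP  NZCV=1001
1: ✓ SUBVS  r3←0xfa
2: ✓ SUBGT  r5←0x4f
3: ✓ CMP  NZCV=1001
4: ✓ ADDVS  r5←0x7c
5: · SUBCS
6: ✓ CMP  NZCV=1010
7: ✓ SUBCS  r2←0xbf
8: ✓ SUBLT  r2←0xc5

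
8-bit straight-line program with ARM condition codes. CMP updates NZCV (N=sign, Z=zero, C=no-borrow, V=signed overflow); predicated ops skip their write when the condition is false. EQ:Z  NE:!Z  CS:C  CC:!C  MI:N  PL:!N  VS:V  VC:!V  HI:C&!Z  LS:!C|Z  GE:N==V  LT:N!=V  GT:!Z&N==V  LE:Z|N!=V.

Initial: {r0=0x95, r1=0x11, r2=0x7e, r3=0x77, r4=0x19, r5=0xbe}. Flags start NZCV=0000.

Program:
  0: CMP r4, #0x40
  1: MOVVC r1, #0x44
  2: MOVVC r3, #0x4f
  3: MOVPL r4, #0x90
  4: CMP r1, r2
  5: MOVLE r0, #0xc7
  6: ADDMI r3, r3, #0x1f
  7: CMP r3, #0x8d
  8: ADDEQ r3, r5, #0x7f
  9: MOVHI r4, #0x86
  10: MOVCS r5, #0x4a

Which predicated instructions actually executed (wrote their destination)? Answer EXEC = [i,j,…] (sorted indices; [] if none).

EXEC = [1,2,5,6]

[0] flags=1000 → (cmp)
[1] flags=1000 VC?T → r1=0x44
[2] flags=1000 VC?T → r3=0x4f
[3] flags=1000 PL?F → skip
[4] flags=1000 → (cmp)
[5] flags=1000 LE?T → r0=0xc7
[6] flags=1000 MI?T → r3=0x6e
[7] flags=1001 → (cmp)
[8] flags=1001 EQ?F → skip
[9] flags=1001 HI?F → skip
[10] flags=1001 CS?F → skip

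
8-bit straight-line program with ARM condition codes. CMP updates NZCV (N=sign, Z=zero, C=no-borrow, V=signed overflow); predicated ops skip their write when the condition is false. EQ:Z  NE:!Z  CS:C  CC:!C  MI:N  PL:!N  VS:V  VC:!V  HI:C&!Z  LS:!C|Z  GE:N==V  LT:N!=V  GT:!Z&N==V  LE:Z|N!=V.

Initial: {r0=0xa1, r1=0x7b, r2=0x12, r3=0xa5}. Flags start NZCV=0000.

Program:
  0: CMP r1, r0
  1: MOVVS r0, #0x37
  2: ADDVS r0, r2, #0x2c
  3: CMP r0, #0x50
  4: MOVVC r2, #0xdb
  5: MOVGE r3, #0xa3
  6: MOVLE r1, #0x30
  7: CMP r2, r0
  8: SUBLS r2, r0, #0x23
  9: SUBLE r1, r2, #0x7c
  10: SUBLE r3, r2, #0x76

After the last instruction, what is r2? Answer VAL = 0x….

0: ✓ CMP  NZCV=1001
1: ✓ MOVVS  r0←0x37
2: ✓ ADDVS  r0←0x3e
3: ✓ CMP  NZCV=1000
4: ✓ MOVVC  r2←0xdb
5: · MOVGE
6: ✓ MOVLE  r1←0x30
7: ✓ CMP  NZCV=1010
8: · SUBLS
9: ✓ SUBLE  r1←0x5f
10: ✓ SUBLE  r3←0x65

VAL = 0xdb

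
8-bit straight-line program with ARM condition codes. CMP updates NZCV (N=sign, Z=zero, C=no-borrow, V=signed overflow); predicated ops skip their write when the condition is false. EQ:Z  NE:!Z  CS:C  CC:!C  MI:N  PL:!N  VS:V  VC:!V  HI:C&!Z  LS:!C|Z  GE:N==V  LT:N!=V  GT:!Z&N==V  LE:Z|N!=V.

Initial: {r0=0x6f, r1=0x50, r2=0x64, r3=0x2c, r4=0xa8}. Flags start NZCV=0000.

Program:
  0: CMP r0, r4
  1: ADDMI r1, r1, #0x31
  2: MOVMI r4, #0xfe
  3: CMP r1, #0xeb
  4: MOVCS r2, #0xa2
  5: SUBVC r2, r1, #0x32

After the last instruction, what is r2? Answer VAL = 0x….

0: ✓ CMP  NZCV=1001
1: ✓ ADDMI  r1←0x81
2: ✓ MOVMI  r4←0xfe
3: ✓ CMP  NZCV=1000
4: · MOVCS
5: ✓ SUBVC  r2←0x4f

VAL = 0x4f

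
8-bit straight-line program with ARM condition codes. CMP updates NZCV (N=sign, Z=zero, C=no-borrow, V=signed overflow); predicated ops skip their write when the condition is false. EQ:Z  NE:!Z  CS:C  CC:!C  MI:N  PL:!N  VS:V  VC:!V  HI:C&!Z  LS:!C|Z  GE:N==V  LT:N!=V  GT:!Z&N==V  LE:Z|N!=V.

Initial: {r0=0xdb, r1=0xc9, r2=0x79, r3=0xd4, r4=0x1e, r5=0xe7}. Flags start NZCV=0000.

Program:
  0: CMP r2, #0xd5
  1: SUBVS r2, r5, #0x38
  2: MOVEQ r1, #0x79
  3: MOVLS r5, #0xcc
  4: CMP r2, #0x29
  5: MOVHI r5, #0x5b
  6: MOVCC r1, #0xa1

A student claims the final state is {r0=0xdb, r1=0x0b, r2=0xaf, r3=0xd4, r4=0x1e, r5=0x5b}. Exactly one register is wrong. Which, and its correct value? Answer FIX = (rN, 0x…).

FIX = (r1, 0xc9)

[0] flags=1001 → (cmp)
[1] flags=1001 VS?T → r2=0xaf
[2] flags=1001 EQ?F → skip
[3] flags=1001 LS?T → r5=0xcc
[4] flags=1010 → (cmp)
[5] flags=1010 HI?T → r5=0x5b
[6] flags=1010 CC?F → skip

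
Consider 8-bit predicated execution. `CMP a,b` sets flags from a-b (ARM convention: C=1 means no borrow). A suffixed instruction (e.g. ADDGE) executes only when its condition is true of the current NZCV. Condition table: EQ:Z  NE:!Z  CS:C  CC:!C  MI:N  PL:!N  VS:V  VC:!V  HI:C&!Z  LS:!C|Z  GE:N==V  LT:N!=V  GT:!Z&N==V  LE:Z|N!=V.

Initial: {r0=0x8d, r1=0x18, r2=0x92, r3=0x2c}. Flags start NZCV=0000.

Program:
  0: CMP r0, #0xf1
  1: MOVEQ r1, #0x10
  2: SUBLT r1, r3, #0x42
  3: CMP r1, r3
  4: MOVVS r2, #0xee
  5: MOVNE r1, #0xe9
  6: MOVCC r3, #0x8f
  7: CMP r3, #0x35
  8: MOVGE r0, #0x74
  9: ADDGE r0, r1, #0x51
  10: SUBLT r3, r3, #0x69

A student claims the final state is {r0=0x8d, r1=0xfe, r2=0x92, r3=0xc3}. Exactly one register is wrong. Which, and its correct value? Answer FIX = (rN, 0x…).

0: ✓ CMP  NZCV=1000
1: · MOVEQ
2: ✓ SUBLT  r1←0xea
3: ✓ CMP  NZCV=1010
4: · MOVVS
5: ✓ MOVNE  r1←0xe9
6: · MOVCC
7: ✓ CMP  NZCV=1000
8: · MOVGE
9: · ADDGE
10: ✓ SUBLT  r3←0xc3

FIX = (r1, 0xe9)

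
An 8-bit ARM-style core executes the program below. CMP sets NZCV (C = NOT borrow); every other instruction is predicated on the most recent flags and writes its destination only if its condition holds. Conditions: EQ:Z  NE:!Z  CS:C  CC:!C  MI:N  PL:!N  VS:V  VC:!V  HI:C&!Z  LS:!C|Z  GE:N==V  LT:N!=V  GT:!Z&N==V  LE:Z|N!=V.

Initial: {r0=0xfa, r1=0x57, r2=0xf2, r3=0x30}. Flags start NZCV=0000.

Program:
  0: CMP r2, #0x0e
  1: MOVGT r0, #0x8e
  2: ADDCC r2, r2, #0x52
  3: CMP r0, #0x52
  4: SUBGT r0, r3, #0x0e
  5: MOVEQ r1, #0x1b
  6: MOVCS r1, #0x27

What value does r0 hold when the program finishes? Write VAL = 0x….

VAL = 0xfa

0: ✓ CMP  NZCV=1010
1: · MOVGT
2: · ADDCC
3: ✓ CMP  NZCV=1010
4: · SUBGT
5: · MOVEQ
6: ✓ MOVCS  r1←0x27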